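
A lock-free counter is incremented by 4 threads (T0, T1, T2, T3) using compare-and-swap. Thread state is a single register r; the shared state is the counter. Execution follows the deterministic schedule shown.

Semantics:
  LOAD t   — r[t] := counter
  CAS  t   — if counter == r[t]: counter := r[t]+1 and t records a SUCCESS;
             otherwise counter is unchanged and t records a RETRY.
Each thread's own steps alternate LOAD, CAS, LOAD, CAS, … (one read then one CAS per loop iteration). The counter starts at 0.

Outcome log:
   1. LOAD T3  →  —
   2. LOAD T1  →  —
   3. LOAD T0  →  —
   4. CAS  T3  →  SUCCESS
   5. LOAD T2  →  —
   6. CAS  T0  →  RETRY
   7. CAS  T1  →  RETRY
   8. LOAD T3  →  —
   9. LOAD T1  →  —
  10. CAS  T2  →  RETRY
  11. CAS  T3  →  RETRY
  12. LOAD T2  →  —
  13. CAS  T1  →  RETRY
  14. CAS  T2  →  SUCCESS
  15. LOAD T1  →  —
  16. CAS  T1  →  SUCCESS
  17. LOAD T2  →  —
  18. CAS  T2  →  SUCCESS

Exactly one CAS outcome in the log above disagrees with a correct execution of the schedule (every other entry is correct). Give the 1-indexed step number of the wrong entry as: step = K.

step = 10

Correct run:
#1 T3 reads 0
#2 T1 reads 0
#3 T0 reads 0
#4 T3 CAS(0→1) writes; counter now 1
#5 T2 reads 1
#6 T0 CAS(0→1) fails; counter now 1
#7 T1 CAS(0→1) fails; counter now 1
#8 T3 reads 1
#9 T1 reads 1
#10 T2 CAS(1→2) writes; counter now 2
#11 T3 CAS(1→2) fails; counter now 2
#12 T2 reads 2
#13 T1 CAS(1→2) fails; counter now 2
#14 T2 CAS(2→3) writes; counter now 3
#15 T1 reads 3
#16 T1 CAS(3→4) writes; counter now 4
#17 T2 reads 4
#18 T2 CAS(4→5) writes; counter now 5
Flip is step 10.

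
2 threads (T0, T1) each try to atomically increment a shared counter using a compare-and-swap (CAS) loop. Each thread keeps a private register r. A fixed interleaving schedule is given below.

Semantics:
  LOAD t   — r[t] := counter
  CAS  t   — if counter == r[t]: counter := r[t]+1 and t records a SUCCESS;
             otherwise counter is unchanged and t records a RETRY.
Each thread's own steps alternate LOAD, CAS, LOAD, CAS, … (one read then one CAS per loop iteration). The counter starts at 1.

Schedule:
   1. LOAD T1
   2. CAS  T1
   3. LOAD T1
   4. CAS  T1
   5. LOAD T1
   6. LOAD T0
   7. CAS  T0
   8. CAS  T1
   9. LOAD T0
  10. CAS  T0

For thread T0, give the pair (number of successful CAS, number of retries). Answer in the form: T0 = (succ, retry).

T0 = (2, 0)

1. LOAD T1 → mem=1 r[T1]=1 [LOAD]
2. CAS T1 → mem=2 r[T1]=1 [OK]
3. LOAD T1 → mem=2 r[T1]=2 [LOAD]
4. CAS T1 → mem=3 r[T1]=2 [OK]
5. LOAD T1 → mem=3 r[T1]=3 [LOAD]
6. LOAD T0 → mem=3 r[T0]=3 [LOAD]
7. CAS T0 → mem=4 r[T0]=3 [OK]
8. CAS T1 → mem=4 r[T1]=3 [RETRY]
9. LOAD T0 → mem=4 r[T0]=4 [LOAD]
10. CAS T0 → mem=5 r[T0]=4 [OK]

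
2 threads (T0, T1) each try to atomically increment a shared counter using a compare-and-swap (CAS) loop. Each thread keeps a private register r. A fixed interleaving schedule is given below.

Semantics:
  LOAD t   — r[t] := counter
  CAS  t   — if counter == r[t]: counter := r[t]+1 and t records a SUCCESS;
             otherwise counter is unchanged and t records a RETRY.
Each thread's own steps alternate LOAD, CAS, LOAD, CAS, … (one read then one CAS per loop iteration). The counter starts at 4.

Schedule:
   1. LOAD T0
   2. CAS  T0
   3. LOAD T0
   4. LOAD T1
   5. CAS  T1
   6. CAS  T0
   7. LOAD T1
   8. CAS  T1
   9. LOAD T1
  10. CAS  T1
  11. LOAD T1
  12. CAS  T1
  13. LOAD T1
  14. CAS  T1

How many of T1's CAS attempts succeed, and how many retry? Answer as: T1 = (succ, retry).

T1 = (5, 0)

#1 T0 reads 4
#2 T0 CAS(4→5) writes; counter now 5
#3 T0 reads 5
#4 T1 reads 5
#5 T1 CAS(5→6) writes; counter now 6
#6 T0 CAS(5→6) fails; counter now 6
#7 T1 reads 6
#8 T1 CAS(6→7) writes; counter now 7
#9 T1 reads 7
#10 T1 CAS(7→8) writes; counter now 8
#11 T1 reads 8
#12 T1 CAS(8→9) writes; counter now 9
#13 T1 reads 9
#14 T1 CAS(9→10) writes; counter now 10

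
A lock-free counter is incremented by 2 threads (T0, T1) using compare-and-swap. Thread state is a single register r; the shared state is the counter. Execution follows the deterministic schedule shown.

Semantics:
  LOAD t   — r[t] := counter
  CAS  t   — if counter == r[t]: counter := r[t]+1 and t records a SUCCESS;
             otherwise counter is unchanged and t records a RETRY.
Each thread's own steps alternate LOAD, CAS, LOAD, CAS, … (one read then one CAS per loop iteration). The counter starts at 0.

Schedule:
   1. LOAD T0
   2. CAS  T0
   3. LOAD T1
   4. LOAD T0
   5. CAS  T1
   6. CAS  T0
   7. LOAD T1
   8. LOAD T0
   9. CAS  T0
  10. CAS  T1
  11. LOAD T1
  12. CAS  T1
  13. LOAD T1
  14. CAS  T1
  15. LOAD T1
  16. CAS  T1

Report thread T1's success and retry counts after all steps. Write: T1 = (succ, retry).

T1 = (4, 1)

[1] T0.load  rd  (counter 0, T0.r 0)
[2] T0.cas  hit  (counter 1, T0.r 0)
[3] T1.load  rd  (counter 1, T1.r 1)
[4] T0.load  rd  (counter 1, T0.r 1)
[5] T1.cas  hit  (counter 2, T1.r 1)
[6] T0.cas  miss  (counter 2, T0.r 1)
[7] T1.load  rd  (counter 2, T1.r 2)
[8] T0.load  rd  (counter 2, T0.r 2)
[9] T0.cas  hit  (counter 3, T0.r 2)
[10] T1.cas  miss  (counter 3, T1.r 2)
[11] T1.load  rd  (counter 3, T1.r 3)
[12] T1.cas  hit  (counter 4, T1.r 3)
[13] T1.load  rd  (counter 4, T1.r 4)
[14] T1.cas  hit  (counter 5, T1.r 4)
[15] T1.load  rd  (counter 5, T1.r 5)
[16] T1.cas  hit  (counter 6, T1.r 5)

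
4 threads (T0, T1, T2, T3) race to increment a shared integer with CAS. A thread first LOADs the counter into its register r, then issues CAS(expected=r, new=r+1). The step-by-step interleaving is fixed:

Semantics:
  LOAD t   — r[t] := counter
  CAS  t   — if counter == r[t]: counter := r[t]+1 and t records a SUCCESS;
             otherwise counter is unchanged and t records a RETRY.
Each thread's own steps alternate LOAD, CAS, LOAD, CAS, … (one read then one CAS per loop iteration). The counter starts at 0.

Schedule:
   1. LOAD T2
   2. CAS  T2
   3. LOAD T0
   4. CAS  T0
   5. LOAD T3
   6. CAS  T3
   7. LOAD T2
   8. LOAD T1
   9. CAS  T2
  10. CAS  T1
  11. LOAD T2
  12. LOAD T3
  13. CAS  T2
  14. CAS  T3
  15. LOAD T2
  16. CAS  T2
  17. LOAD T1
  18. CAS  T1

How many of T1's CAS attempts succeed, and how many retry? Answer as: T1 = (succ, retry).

T1 = (1, 1)

T2 LOAD — after: cnt=0, r=0 — load
T2 CAS — after: cnt=1, r=0 — ok
T0 LOAD — after: cnt=1, r=1 — load
T0 CAS — after: cnt=2, r=1 — ok
T3 LOAD — after: cnt=2, r=2 — load
T3 CAS — after: cnt=3, r=2 — ok
T2 LOAD — after: cnt=3, r=3 — load
T1 LOAD — after: cnt=3, r=3 — load
T2 CAS — after: cnt=4, r=3 — ok
T1 CAS — after: cnt=4, r=3 — retry
T2 LOAD — after: cnt=4, r=4 — load
T3 LOAD — after: cnt=4, r=4 — load
T2 CAS — after: cnt=5, r=4 — ok
T3 CAS — after: cnt=5, r=4 — retry
T2 LOAD — after: cnt=5, r=5 — load
T2 CAS — after: cnt=6, r=5 — ok
T1 LOAD — after: cnt=6, r=6 — load
T1 CAS — after: cnt=7, r=6 — ok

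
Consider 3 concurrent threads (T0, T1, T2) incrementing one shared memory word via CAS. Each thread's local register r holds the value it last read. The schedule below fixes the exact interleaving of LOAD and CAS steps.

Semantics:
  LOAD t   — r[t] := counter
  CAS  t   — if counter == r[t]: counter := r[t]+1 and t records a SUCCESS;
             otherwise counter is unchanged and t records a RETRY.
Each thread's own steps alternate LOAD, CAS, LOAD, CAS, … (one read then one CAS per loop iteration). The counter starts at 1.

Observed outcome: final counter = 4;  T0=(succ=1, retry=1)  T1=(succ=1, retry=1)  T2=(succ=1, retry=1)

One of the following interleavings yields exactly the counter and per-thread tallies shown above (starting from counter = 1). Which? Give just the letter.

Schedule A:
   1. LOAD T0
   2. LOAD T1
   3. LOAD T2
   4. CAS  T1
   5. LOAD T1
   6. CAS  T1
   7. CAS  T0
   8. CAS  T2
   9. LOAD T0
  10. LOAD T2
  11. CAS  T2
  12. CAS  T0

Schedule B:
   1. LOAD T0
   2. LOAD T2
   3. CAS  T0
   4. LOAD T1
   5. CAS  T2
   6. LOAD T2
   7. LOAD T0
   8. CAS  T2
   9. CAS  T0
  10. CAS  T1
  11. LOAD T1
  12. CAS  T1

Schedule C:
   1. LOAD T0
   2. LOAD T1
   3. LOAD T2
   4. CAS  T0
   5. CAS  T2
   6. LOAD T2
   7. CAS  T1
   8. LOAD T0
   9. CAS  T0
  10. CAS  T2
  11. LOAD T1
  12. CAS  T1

B

Tracing schedule B:
T0 LOAD — after: cnt=1, r=1 — load
T2 LOAD — after: cnt=1, r=1 — load
T0 CAS — after: cnt=2, r=1 — ok
T1 LOAD — after: cnt=2, r=2 — load
T2 CAS — after: cnt=2, r=1 — retry
T2 LOAD — after: cnt=2, r=2 — load
T0 LOAD — after: cnt=2, r=2 — load
T2 CAS — after: cnt=3, r=2 — ok
T0 CAS — after: cnt=3, r=2 — retry
T1 CAS — after: cnt=3, r=2 — retry
T1 LOAD — after: cnt=3, r=3 — load
T1 CAS — after: cnt=4, r=3 — ok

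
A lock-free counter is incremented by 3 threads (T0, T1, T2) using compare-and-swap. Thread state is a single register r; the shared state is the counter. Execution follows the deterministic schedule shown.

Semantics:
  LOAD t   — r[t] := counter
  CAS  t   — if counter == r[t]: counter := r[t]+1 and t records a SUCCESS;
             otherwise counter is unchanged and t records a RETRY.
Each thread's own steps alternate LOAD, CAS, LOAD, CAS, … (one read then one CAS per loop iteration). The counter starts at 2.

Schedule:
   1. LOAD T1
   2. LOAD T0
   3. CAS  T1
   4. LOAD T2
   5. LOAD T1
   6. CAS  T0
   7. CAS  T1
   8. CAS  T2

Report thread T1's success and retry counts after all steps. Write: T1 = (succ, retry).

T1 = (2, 0)

#1 T1 reads 2
#2 T0 reads 2
#3 T1 CAS(2→3) writes; counter now 3
#4 T2 reads 3
#5 T1 reads 3
#6 T0 CAS(2→3) fails; counter now 3
#7 T1 CAS(3→4) writes; counter now 4
#8 T2 CAS(3→4) fails; counter now 4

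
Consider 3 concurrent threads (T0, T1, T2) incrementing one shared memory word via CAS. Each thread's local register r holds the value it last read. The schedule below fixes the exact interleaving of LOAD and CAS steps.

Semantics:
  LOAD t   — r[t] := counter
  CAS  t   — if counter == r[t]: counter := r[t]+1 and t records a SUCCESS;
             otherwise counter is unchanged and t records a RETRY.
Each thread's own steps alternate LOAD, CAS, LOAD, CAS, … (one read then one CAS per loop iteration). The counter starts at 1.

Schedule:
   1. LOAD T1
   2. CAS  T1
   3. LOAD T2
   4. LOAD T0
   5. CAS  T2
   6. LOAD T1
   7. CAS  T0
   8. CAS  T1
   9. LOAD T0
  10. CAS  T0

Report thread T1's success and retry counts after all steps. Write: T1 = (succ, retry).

1. LOAD T1 → mem=1 r[T1]=1 [LOAD]
2. CAS T1 → mem=2 r[T1]=1 [OK]
3. LOAD T2 → mem=2 r[T2]=2 [LOAD]
4. LOAD T0 → mem=2 r[T0]=2 [LOAD]
5. CAS T2 → mem=3 r[T2]=2 [OK]
6. LOAD T1 → mem=3 r[T1]=3 [LOAD]
7. CAS T0 → mem=3 r[T0]=2 [RETRY]
8. CAS T1 → mem=4 r[T1]=3 [OK]
9. LOAD T0 → mem=4 r[T0]=4 [LOAD]
10. CAS T0 → mem=5 r[T0]=4 [OK]

T1 = (2, 0)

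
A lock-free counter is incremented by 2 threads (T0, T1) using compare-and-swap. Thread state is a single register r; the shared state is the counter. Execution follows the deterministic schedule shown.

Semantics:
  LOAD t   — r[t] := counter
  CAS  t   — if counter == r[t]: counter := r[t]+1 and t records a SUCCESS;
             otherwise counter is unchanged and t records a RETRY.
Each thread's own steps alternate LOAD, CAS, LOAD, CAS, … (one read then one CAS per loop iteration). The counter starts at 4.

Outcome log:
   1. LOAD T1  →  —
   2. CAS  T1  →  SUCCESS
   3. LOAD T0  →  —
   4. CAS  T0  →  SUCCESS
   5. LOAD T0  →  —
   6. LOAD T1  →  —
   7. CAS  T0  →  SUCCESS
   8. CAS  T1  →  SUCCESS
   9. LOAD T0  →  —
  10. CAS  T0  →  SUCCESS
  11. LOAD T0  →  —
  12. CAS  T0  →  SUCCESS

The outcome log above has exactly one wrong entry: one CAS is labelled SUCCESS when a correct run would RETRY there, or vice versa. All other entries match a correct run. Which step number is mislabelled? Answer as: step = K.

step = 8

Reference trace:
[1] T1.load  rd  (counter 4, T1.r 4)
[2] T1.cas  hit  (counter 5, T1.r 4)
[3] T0.load  rd  (counter 5, T0.r 5)
[4] T0.cas  hit  (counter 6, T0.r 5)
[5] T0.load  rd  (counter 6, T0.r 6)
[6] T1.load  rd  (counter 6, T1.r 6)
[7] T0.cas  hit  (counter 7, T0.r 6)
[8] T1.cas  miss  (counter 7, T1.r 6)
[9] T0.load  rd  (counter 7, T0.r 7)
[10] T0.cas  hit  (counter 8, T0.r 7)
[11] T0.load  rd  (counter 8, T0.r 8)
[12] T0.cas  hit  (counter 9, T0.r 8)
Log disagrees first at step 8.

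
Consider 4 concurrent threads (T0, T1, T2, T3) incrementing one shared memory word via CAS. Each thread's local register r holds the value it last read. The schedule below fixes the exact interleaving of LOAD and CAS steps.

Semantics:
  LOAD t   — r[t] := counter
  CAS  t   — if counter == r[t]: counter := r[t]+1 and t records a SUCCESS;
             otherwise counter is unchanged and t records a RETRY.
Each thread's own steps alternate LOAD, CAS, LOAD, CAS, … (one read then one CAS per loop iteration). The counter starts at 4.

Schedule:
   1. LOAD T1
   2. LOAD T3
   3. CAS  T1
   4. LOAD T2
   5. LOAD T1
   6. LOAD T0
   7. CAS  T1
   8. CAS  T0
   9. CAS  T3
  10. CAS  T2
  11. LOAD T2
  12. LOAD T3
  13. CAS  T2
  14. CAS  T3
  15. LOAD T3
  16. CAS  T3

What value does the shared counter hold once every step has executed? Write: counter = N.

#1 T1 reads 4
#2 T3 reads 4
#3 T1 CAS(4→5) writes; counter now 5
#4 T2 reads 5
#5 T1 reads 5
#6 T0 reads 5
#7 T1 CAS(5→6) writes; counter now 6
#8 T0 CAS(5→6) fails; counter now 6
#9 T3 CAS(4→5) fails; counter now 6
#10 T2 CAS(5→6) fails; counter now 6
#11 T2 reads 6
#12 T3 reads 6
#13 T2 CAS(6→7) writes; counter now 7
#14 T3 CAS(6→7) fails; counter now 7
#15 T3 reads 7
#16 T3 CAS(7→8) writes; counter now 8

counter = 8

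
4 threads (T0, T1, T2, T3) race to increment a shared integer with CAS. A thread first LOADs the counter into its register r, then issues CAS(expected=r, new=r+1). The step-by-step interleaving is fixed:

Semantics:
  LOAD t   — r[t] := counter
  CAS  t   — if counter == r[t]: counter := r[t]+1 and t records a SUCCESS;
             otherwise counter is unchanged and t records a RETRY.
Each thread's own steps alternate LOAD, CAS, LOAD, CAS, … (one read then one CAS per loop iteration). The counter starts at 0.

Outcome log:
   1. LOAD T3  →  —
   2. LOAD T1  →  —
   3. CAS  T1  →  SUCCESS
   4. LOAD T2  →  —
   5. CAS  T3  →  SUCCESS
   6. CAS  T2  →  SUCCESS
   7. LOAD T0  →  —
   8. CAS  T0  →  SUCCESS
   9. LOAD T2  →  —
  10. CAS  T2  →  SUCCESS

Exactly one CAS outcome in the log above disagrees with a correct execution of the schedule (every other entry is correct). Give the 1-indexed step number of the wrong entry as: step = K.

Re-executing:
[1] T3.load  rd  (counter 0, T3.r 0)
[2] T1.load  rd  (counter 0, T1.r 0)
[3] T1.cas  hit  (counter 1, T1.r 0)
[4] T2.load  rd  (counter 1, T2.r 1)
[5] T3.cas  miss  (counter 1, T3.r 0)
[6] T2.cas  hit  (counter 2, T2.r 1)
[7] T0.load  rd  (counter 2, T0.r 2)
[8] T0.cas  hit  (counter 3, T0.r 2)
[9] T2.load  rd  (counter 3, T2.r 3)
[10] T2.cas  hit  (counter 4, T2.r 3)
Mismatch at 5.

step = 5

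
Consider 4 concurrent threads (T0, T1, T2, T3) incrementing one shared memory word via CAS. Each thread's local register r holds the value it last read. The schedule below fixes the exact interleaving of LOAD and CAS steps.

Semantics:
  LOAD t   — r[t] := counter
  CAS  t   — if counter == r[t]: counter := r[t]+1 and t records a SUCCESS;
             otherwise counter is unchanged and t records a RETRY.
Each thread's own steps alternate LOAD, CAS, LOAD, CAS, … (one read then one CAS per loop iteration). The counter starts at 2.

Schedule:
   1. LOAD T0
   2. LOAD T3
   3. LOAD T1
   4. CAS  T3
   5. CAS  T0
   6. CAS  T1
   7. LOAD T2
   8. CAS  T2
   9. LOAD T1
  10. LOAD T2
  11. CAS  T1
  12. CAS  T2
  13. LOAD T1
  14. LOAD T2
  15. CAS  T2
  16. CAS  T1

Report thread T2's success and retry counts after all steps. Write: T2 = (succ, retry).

1. LOAD T0 → mem=2 r[T0]=2 [LOAD]
2. LOAD T3 → mem=2 r[T3]=2 [LOAD]
3. LOAD T1 → mem=2 r[T1]=2 [LOAD]
4. CAS T3 → mem=3 r[T3]=2 [OK]
5. CAS T0 → mem=3 r[T0]=2 [RETRY]
6. CAS T1 → mem=3 r[T1]=2 [RETRY]
7. LOAD T2 → mem=3 r[T2]=3 [LOAD]
8. CAS T2 → mem=4 r[T2]=3 [OK]
9. LOAD T1 → mem=4 r[T1]=4 [LOAD]
10. LOAD T2 → mem=4 r[T2]=4 [LOAD]
11. CAS T1 → mem=5 r[T1]=4 [OK]
12. CAS T2 → mem=5 r[T2]=4 [RETRY]
13. LOAD T1 → mem=5 r[T1]=5 [LOAD]
14. LOAD T2 → mem=5 r[T2]=5 [LOAD]
15. CAS T2 → mem=6 r[T2]=5 [OK]
16. CAS T1 → mem=6 r[T1]=5 [RETRY]

T2 = (2, 1)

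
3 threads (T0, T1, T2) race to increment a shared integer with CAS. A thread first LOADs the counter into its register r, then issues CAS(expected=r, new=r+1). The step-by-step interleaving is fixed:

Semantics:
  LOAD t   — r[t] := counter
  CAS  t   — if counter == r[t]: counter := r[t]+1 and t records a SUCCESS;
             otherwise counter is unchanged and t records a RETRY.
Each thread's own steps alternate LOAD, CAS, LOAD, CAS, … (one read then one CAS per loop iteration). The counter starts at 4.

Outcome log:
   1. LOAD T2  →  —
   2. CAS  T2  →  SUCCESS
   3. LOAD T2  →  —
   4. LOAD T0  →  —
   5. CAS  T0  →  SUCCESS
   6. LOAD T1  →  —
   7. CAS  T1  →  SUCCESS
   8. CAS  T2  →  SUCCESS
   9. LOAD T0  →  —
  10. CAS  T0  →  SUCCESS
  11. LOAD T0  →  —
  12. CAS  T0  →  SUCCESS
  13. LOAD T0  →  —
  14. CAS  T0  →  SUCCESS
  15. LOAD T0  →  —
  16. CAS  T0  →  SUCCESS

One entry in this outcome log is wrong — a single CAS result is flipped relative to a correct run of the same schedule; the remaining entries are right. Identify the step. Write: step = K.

step = 8

Re-executing:
step 1: T2 LOAD ⇒ load; ctr=4 reg=4
step 2: T2 CAS ⇒ ok; ctr=5 reg=4
step 3: T2 LOAD ⇒ load; ctr=5 reg=5
step 4: T0 LOAD ⇒ load; ctr=5 reg=5
step 5: T0 CAS ⇒ ok; ctr=6 reg=5
step 6: T1 LOAD ⇒ load; ctr=6 reg=6
step 7: T1 CAS ⇒ ok; ctr=7 reg=6
step 8: T2 CAS ⇒ retry; ctr=7 reg=5
step 9: T0 LOAD ⇒ load; ctr=7 reg=7
step 10: T0 CAS ⇒ ok; ctr=8 reg=7
step 11: T0 LOAD ⇒ load; ctr=8 reg=8
step 12: T0 CAS ⇒ ok; ctr=9 reg=8
step 13: T0 LOAD ⇒ load; ctr=9 reg=9
step 14: T0 CAS ⇒ ok; ctr=10 reg=9
step 15: T0 LOAD ⇒ load; ctr=10 reg=10
step 16: T0 CAS ⇒ ok; ctr=11 reg=10
Log disagrees first at step 8.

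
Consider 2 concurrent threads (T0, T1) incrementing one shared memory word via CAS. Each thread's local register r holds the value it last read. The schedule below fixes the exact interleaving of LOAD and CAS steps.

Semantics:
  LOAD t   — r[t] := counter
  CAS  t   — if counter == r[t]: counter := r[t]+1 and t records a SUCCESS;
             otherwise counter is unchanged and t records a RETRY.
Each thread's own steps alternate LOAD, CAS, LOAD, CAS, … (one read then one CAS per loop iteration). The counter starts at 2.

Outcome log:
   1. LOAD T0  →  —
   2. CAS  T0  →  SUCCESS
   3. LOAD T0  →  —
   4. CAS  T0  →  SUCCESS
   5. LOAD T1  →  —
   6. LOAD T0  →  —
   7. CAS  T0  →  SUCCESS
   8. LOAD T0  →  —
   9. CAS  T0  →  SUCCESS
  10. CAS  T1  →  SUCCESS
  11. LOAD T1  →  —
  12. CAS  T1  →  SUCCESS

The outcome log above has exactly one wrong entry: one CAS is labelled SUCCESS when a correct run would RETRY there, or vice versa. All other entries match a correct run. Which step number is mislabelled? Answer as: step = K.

step = 10

Re-executing:
#1 T0 reads 2
#2 T0 CAS(2→3) writes; counter now 3
#3 T0 reads 3
#4 T0 CAS(3→4) writes; counter now 4
#5 T1 reads 4
#6 T0 reads 4
#7 T0 CAS(4→5) writes; counter now 5
#8 T0 reads 5
#9 T0 CAS(5→6) writes; counter now 6
#10 T1 CAS(4→5) fails; counter now 6
#11 T1 reads 6
#12 T1 CAS(6→7) writes; counter now 7
Mismatch at 10.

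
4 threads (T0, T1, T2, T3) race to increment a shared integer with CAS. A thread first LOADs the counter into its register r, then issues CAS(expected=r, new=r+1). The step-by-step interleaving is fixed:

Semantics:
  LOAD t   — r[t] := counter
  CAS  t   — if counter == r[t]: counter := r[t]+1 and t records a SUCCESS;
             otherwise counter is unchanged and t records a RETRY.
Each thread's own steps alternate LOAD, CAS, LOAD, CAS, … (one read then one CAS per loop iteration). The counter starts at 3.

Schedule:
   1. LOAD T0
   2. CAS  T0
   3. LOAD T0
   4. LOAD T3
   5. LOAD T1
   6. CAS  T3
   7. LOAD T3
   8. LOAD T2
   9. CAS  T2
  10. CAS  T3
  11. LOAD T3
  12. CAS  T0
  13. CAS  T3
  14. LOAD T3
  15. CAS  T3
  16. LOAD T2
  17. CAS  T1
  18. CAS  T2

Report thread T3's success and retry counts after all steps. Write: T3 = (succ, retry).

#1 T0 reads 3
#2 T0 CAS(3→4) writes; counter now 4
#3 T0 reads 4
#4 T3 reads 4
#5 T1 reads 4
#6 T3 CAS(4→5) writes; counter now 5
#7 T3 reads 5
#8 T2 reads 5
#9 T2 CAS(5→6) writes; counter now 6
#10 T3 CAS(5→6) fails; counter now 6
#11 T3 reads 6
#12 T0 CAS(4→5) fails; counter now 6
#13 T3 CAS(6→7) writes; counter now 7
#14 T3 reads 7
#15 T3 CAS(7→8) writes; counter now 8
#16 T2 reads 8
#17 T1 CAS(4→5) fails; counter now 8
#18 T2 CAS(8→9) writes; counter now 9

T3 = (3, 1)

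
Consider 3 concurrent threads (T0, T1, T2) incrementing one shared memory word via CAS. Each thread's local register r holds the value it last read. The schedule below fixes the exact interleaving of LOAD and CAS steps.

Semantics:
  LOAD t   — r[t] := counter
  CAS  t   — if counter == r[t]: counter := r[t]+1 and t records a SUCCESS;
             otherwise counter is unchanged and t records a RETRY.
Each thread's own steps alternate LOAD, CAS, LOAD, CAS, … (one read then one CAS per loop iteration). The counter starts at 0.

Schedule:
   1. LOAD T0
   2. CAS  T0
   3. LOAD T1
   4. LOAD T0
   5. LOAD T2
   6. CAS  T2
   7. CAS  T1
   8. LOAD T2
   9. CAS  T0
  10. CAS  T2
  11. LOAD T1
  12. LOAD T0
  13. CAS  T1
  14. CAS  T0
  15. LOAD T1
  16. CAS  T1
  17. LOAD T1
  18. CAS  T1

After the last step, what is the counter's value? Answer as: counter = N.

counter = 6

[1] T0.load  rd  (counter 0, T0.r 0)
[2] T0.cas  hit  (counter 1, T0.r 0)
[3] T1.load  rd  (counter 1, T1.r 1)
[4] T0.load  rd  (counter 1, T0.r 1)
[5] T2.load  rd  (counter 1, T2.r 1)
[6] T2.cas  hit  (counter 2, T2.r 1)
[7] T1.cas  miss  (counter 2, T1.r 1)
[8] T2.load  rd  (counter 2, T2.r 2)
[9] T0.cas  miss  (counter 2, T0.r 1)
[10] T2.cas  hit  (counter 3, T2.r 2)
[11] T1.load  rd  (counter 3, T1.r 3)
[12] T0.load  rd  (counter 3, T0.r 3)
[13] T1.cas  hit  (counter 4, T1.r 3)
[14] T0.cas  miss  (counter 4, T0.r 3)
[15] T1.load  rd  (counter 4, T1.r 4)
[16] T1.cas  hit  (counter 5, T1.r 4)
[17] T1.load  rd  (counter 5, T1.r 5)
[18] T1.cas  hit  (counter 6, T1.r 5)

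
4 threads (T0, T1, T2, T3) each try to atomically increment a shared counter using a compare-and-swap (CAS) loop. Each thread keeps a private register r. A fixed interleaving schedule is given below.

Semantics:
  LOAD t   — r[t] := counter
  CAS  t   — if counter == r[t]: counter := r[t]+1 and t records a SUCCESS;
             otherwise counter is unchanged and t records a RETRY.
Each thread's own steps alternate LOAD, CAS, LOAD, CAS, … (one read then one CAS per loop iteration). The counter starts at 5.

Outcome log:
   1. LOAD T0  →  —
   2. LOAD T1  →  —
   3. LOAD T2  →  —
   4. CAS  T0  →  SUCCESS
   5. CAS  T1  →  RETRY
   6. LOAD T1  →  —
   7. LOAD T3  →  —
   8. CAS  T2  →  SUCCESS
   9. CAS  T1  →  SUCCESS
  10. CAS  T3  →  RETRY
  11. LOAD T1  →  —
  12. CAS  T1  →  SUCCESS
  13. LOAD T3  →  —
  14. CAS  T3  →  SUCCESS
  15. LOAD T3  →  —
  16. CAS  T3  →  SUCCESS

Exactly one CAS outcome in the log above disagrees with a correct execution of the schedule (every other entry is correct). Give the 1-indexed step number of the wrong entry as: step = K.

step = 8

Correct run:
1. LOAD T0 → mem=5 r[T0]=5 [LOAD]
2. LOAD T1 → mem=5 r[T1]=5 [LOAD]
3. LOAD T2 → mem=5 r[T2]=5 [LOAD]
4. CAS T0 → mem=6 r[T0]=5 [OK]
5. CAS T1 → mem=6 r[T1]=5 [RETRY]
6. LOAD T1 → mem=6 r[T1]=6 [LOAD]
7. LOAD T3 → mem=6 r[T3]=6 [LOAD]
8. CAS T2 → mem=6 r[T2]=5 [RETRY]
9. CAS T1 → mem=7 r[T1]=6 [OK]
10. CAS T3 → mem=7 r[T3]=6 [RETRY]
11. LOAD T1 → mem=7 r[T1]=7 [LOAD]
12. CAS T1 → mem=8 r[T1]=7 [OK]
13. LOAD T3 → mem=8 r[T3]=8 [LOAD]
14. CAS T3 → mem=9 r[T3]=8 [OK]
15. LOAD T3 → mem=9 r[T3]=9 [LOAD]
16. CAS T3 → mem=10 r[T3]=9 [OK]
Mismatch at 8.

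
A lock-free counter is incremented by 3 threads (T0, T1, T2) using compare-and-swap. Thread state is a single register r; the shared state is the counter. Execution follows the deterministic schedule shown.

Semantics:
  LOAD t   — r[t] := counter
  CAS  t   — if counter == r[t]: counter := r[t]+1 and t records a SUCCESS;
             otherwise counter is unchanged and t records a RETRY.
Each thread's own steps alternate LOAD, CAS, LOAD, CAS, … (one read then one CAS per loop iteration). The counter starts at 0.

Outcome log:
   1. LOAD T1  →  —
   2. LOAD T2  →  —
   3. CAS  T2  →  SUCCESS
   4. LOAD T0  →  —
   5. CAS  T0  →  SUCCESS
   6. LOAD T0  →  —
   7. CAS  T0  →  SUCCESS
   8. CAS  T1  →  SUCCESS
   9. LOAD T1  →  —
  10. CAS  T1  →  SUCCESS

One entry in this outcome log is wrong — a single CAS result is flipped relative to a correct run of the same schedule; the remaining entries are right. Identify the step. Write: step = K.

step = 8

Correct run:
step 1: T1 LOAD ⇒ load; ctr=0 reg=0
step 2: T2 LOAD ⇒ load; ctr=0 reg=0
step 3: T2 CAS ⇒ ok; ctr=1 reg=0
step 4: T0 LOAD ⇒ load; ctr=1 reg=1
step 5: T0 CAS ⇒ ok; ctr=2 reg=1
step 6: T0 LOAD ⇒ load; ctr=2 reg=2
step 7: T0 CAS ⇒ ok; ctr=3 reg=2
step 8: T1 CAS ⇒ retry; ctr=3 reg=0
step 9: T1 LOAD ⇒ load; ctr=3 reg=3
step 10: T1 CAS ⇒ ok; ctr=4 reg=3
Log disagrees first at step 8.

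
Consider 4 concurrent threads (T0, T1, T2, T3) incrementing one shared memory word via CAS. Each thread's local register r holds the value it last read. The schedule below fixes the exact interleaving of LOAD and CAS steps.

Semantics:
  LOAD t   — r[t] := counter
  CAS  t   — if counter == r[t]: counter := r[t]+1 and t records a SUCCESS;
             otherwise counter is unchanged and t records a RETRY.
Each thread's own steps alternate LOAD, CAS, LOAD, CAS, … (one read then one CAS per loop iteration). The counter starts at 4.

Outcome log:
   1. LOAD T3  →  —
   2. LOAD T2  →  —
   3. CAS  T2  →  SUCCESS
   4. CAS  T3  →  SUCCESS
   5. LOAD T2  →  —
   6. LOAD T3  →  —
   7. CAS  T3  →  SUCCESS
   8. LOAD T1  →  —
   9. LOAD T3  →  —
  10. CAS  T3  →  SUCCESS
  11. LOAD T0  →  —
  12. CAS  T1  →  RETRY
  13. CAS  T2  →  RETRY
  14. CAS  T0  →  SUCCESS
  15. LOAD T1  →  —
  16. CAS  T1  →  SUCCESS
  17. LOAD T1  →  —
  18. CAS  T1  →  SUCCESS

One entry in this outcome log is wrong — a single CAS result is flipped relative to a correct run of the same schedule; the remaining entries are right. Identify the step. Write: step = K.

step = 4

Reference trace:
   1) LOAD T3:  M=4  r_T3=4
   2) LOAD T2:  M=4  r_T2=4
   3) CAS  T2:  M=5  r_T2=4 ✓
   4) CAS  T3:  M=5  r_T3=4 ✗
   5) LOAD T2:  M=5  r_T2=5
   6) LOAD T3:  M=5  r_T3=5
   7) CAS  T3:  M=6  r_T3=5 ✓
   8) LOAD T1:  M=6  r_T1=6
   9) LOAD T3:  M=6  r_T3=6
  10) CAS  T3:  M=7  r_T3=6 ✓
  11) LOAD T0:  M=7  r_T0=7
  12) CAS  T1:  M=7  r_T1=6 ✗
  13) CAS  T2:  M=7  r_T2=5 ✗
  14) CAS  T0:  M=8  r_T0=7 ✓
  15) LOAD T1:  M=8  r_T1=8
  16) CAS  T1:  M=9  r_T1=8 ✓
  17) LOAD T1:  M=9  r_T1=9
  18) CAS  T1:  M=10  r_T1=9 ✓
Flip is step 4.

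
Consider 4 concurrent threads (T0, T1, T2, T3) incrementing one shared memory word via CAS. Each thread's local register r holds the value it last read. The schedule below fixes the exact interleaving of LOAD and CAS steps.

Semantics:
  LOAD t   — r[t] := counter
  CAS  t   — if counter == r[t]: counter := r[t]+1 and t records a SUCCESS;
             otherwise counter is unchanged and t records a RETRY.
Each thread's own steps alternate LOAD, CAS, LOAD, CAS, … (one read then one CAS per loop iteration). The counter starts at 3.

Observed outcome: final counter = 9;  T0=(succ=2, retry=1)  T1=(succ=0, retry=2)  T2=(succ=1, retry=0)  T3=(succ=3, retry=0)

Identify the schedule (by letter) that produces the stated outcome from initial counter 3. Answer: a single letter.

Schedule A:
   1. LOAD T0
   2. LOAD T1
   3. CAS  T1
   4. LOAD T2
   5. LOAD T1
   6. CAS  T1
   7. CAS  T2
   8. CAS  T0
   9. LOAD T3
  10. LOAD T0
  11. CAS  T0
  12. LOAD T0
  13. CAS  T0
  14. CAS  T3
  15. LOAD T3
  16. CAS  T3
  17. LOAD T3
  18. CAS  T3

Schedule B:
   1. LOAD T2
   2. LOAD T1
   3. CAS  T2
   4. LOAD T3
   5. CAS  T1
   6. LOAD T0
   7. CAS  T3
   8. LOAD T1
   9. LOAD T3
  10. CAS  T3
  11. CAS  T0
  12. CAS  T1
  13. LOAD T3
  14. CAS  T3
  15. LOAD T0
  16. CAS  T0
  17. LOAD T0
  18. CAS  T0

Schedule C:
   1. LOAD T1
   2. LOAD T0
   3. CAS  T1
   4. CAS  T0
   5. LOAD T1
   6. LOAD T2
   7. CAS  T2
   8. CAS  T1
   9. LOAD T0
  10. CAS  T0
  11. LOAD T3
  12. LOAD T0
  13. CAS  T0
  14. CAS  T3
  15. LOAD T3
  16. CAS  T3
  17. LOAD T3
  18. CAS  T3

Tracing schedule B:
#1 T2 reads 3
#2 T1 reads 3
#3 T2 CAS(3→4) writes; counter now 4
#4 T3 reads 4
#5 T1 CAS(3→4) fails; counter now 4
#6 T0 reads 4
#7 T3 CAS(4→5) writes; counter now 5
#8 T1 reads 5
#9 T3 reads 5
#10 T3 CAS(5→6) writes; counter now 6
#11 T0 CAS(4→5) fails; counter now 6
#12 T1 CAS(5→6) fails; counter now 6
#13 T3 reads 6
#14 T3 CAS(6→7) writes; counter now 7
#15 T0 reads 7
#16 T0 CAS(7→8) writes; counter now 8
#17 T0 reads 8
#18 T0 CAS(8→9) writes; counter now 9

B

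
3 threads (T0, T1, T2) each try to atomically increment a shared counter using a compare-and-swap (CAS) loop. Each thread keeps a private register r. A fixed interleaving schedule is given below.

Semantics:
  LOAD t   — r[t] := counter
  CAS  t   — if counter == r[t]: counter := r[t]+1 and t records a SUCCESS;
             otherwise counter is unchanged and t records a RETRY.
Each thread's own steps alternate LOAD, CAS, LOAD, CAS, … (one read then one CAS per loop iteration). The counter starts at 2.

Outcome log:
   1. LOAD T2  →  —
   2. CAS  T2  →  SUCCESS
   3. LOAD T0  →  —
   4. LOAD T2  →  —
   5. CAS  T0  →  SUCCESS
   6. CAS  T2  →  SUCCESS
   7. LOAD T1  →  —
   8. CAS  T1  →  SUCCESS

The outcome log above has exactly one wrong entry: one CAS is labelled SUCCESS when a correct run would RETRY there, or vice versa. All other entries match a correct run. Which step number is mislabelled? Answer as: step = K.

Reference trace:
   1) LOAD T2:  M=2  r_T2=2
   2) CAS  T2:  M=3  r_T2=2 ✓
   3) LOAD T0:  M=3  r_T0=3
   4) LOAD T2:  M=3  r_T2=3
   5) CAS  T0:  M=4  r_T0=3 ✓
   6) CAS  T2:  M=4  r_T2=3 ✗
   7) LOAD T1:  M=4  r_T1=4
   8) CAS  T1:  M=5  r_T1=4 ✓
Log disagrees first at step 6.

step = 6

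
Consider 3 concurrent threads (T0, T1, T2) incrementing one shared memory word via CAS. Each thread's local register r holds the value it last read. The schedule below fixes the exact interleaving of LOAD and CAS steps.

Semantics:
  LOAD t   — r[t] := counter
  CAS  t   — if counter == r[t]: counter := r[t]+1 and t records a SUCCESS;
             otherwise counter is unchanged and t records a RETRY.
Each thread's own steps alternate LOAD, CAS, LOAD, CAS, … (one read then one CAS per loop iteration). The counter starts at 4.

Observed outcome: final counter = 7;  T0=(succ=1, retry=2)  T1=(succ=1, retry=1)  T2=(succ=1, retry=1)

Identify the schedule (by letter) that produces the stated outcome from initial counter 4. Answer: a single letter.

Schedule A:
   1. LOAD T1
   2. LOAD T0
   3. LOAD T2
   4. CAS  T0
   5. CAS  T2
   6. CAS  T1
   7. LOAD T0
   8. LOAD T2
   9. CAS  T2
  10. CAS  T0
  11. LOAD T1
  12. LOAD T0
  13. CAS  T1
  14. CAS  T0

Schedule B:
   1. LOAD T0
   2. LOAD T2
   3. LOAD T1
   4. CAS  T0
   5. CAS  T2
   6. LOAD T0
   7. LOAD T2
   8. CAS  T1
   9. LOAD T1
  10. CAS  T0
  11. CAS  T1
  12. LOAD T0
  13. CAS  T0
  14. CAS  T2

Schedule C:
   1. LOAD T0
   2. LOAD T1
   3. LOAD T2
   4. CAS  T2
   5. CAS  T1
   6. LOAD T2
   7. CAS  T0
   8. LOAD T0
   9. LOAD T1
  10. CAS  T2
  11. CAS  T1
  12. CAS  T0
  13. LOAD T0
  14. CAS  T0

A

Tracing schedule A:
step 1: T1 LOAD ⇒ load; ctr=4 reg=4
step 2: T0 LOAD ⇒ load; ctr=4 reg=4
step 3: T2 LOAD ⇒ load; ctr=4 reg=4
step 4: T0 CAS ⇒ ok; ctr=5 reg=4
step 5: T2 CAS ⇒ retry; ctr=5 reg=4
step 6: T1 CAS ⇒ retry; ctr=5 reg=4
step 7: T0 LOAD ⇒ load; ctr=5 reg=5
step 8: T2 LOAD ⇒ load; ctr=5 reg=5
step 9: T2 CAS ⇒ ok; ctr=6 reg=5
step 10: T0 CAS ⇒ retry; ctr=6 reg=5
step 11: T1 LOAD ⇒ load; ctr=6 reg=6
step 12: T0 LOAD ⇒ load; ctr=6 reg=6
step 13: T1 CAS ⇒ ok; ctr=7 reg=6
step 14: T0 CAS ⇒ retry; ctr=7 reg=6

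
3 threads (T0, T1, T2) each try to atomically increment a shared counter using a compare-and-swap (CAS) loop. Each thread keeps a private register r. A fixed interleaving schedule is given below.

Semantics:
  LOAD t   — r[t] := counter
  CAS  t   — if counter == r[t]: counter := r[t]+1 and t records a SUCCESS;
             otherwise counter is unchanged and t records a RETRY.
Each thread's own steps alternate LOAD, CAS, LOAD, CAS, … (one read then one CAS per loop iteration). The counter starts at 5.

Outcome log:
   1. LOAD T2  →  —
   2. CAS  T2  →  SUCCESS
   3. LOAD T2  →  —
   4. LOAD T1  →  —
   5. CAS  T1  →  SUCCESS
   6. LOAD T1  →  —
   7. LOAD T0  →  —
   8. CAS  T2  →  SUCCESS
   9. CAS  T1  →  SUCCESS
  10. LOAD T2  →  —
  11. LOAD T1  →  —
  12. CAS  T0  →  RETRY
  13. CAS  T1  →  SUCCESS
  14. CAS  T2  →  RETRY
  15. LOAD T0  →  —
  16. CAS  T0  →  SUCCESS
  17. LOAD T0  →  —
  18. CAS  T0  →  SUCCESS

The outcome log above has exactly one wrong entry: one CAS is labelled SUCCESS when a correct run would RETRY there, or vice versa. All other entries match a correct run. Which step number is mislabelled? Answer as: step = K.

Correct run:
1. LOAD T2 → mem=5 r[T2]=5 [LOAD]
2. CAS T2 → mem=6 r[T2]=5 [OK]
3. LOAD T2 → mem=6 r[T2]=6 [LOAD]
4. LOAD T1 → mem=6 r[T1]=6 [LOAD]
5. CAS T1 → mem=7 r[T1]=6 [OK]
6. LOAD T1 → mem=7 r[T1]=7 [LOAD]
7. LOAD T0 → mem=7 r[T0]=7 [LOAD]
8. CAS T2 → mem=7 r[T2]=6 [RETRY]
9. CAS T1 → mem=8 r[T1]=7 [OK]
10. LOAD T2 → mem=8 r[T2]=8 [LOAD]
11. LOAD T1 → mem=8 r[T1]=8 [LOAD]
12. CAS T0 → mem=8 r[T0]=7 [RETRY]
13. CAS T1 → mem=9 r[T1]=8 [OK]
14. CAS T2 → mem=9 r[T2]=8 [RETRY]
15. LOAD T0 → mem=9 r[T0]=9 [LOAD]
16. CAS T0 → mem=10 r[T0]=9 [OK]
17. LOAD T0 → mem=10 r[T0]=10 [LOAD]
18. CAS T0 → mem=11 r[T0]=10 [OK]
Flip is step 8.

step = 8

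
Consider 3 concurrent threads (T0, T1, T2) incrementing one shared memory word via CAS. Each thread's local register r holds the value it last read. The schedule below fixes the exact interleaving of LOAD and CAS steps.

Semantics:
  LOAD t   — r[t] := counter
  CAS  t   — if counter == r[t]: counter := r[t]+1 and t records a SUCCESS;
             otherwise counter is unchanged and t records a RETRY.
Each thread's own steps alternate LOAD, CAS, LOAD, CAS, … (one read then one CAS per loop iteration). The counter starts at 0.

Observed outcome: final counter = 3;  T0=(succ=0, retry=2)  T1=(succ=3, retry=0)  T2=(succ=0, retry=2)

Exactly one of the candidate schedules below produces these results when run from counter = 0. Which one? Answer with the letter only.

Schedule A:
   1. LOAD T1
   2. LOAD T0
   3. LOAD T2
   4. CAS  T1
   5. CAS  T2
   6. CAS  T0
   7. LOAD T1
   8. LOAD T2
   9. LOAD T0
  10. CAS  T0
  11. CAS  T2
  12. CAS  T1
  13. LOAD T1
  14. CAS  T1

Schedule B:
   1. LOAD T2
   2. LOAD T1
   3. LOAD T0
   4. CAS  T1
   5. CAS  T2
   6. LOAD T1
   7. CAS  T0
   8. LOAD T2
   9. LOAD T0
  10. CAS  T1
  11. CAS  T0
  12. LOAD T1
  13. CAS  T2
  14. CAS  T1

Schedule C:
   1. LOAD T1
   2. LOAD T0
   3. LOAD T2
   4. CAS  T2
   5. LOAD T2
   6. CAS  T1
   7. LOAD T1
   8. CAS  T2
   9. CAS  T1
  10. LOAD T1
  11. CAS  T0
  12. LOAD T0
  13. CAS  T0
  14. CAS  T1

Simulating candidate B:
   1) LOAD T2:  M=0  r_T2=0
   2) LOAD T1:  M=0  r_T1=0
   3) LOAD T0:  M=0  r_T0=0
   4) CAS  T1:  M=1  r_T1=0 ✓
   5) CAS  T2:  M=1  r_T2=0 ✗
   6) LOAD T1:  M=1  r_T1=1
   7) CAS  T0:  M=1  r_T0=0 ✗
   8) LOAD T2:  M=1  r_T2=1
   9) LOAD T0:  M=1  r_T0=1
  10) CAS  T1:  M=2  r_T1=1 ✓
  11) CAS  T0:  M=2  r_T0=1 ✗
  12) LOAD T1:  M=2  r_T1=2
  13) CAS  T2:  M=2  r_T2=1 ✗
  14) CAS  T1:  M=3  r_T1=2 ✓

B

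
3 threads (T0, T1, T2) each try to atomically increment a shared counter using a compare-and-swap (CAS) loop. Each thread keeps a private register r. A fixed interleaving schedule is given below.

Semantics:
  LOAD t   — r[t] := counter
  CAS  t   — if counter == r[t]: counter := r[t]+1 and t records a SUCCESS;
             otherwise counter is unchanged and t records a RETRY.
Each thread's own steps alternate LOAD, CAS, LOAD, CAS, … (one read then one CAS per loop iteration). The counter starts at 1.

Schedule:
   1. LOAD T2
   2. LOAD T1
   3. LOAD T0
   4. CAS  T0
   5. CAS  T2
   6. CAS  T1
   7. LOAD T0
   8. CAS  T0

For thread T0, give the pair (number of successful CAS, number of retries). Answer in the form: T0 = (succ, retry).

step 1: T2 LOAD ⇒ load; ctr=1 reg=1
step 2: T1 LOAD ⇒ load; ctr=1 reg=1
step 3: T0 LOAD ⇒ load; ctr=1 reg=1
step 4: T0 CAS ⇒ ok; ctr=2 reg=1
step 5: T2 CAS ⇒ retry; ctr=2 reg=1
step 6: T1 CAS ⇒ retry; ctr=2 reg=1
step 7: T0 LOAD ⇒ load; ctr=2 reg=2
step 8: T0 CAS ⇒ ok; ctr=3 reg=2

T0 = (2, 0)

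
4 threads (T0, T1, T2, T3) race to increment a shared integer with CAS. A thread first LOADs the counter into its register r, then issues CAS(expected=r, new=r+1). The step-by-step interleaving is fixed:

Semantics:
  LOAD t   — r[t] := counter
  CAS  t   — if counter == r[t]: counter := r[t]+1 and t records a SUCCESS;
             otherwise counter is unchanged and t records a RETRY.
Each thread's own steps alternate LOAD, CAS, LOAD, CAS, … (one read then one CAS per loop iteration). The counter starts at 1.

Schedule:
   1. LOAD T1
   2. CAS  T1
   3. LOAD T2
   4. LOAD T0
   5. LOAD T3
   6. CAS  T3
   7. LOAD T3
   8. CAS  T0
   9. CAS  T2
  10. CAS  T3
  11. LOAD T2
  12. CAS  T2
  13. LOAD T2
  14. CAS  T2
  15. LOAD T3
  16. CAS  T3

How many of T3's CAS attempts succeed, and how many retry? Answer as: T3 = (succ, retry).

#1 T1 reads 1
#2 T1 CAS(1→2) writes; counter now 2
#3 T2 reads 2
#4 T0 reads 2
#5 T3 reads 2
#6 T3 CAS(2→3) writes; counter now 3
#7 T3 reads 3
#8 T0 CAS(2→3) fails; counter now 3
#9 T2 CAS(2→3) fails; counter now 3
#10 T3 CAS(3→4) writes; counter now 4
#11 T2 reads 4
#12 T2 CAS(4→5) writes; counter now 5
#13 T2 reads 5
#14 T2 CAS(5→6) writes; counter now 6
#15 T3 reads 6
#16 T3 CAS(6→7) writes; counter now 7

T3 = (3, 0)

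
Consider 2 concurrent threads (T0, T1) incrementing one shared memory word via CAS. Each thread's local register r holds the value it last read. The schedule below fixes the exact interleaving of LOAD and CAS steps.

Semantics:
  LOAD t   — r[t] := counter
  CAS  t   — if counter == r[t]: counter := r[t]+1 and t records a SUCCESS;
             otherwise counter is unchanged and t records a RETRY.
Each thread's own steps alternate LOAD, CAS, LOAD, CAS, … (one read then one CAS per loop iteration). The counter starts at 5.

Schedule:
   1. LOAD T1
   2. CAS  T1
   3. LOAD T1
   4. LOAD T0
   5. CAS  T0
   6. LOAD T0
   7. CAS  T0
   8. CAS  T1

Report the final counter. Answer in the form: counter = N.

counter = 8

   1) LOAD T1:  M=5  r_T1=5
   2) CAS  T1:  M=6  r_T1=5 ✓
   3) LOAD T1:  M=6  r_T1=6
   4) LOAD T0:  M=6  r_T0=6
   5) CAS  T0:  M=7  r_T0=6 ✓
   6) LOAD T0:  M=7  r_T0=7
   7) CAS  T0:  M=8  r_T0=7 ✓
   8) CAS  T1:  M=8  r_T1=6 ✗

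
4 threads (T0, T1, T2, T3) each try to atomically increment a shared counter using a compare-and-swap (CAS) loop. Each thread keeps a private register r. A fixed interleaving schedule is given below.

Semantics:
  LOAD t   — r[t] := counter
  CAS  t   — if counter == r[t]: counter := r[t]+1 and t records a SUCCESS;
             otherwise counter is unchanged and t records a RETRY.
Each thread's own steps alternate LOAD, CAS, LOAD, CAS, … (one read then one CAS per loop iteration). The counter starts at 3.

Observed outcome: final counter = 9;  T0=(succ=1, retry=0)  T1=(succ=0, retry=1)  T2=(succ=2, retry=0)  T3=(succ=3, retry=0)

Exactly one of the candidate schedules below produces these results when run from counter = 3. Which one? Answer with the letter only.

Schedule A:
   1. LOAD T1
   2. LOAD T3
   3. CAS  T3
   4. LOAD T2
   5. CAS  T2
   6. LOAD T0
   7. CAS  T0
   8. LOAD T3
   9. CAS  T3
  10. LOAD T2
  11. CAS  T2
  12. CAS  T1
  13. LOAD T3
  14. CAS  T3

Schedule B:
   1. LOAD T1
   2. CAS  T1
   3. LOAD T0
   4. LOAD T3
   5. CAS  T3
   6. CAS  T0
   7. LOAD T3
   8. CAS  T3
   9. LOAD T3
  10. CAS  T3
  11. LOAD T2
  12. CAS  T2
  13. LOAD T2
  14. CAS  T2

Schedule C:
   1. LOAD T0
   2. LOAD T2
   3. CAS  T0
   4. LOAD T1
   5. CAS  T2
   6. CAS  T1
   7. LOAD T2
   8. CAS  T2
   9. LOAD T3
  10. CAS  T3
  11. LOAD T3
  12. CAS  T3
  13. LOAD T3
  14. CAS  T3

Simulating candidate A:
T1 LOAD — after: cnt=3, r=3 — load
T3 LOAD — after: cnt=3, r=3 — load
T3 CAS — after: cnt=4, r=3 — ok
T2 LOAD — after: cnt=4, r=4 — load
T2 CAS — after: cnt=5, r=4 — ok
T0 LOAD — after: cnt=5, r=5 — load
T0 CAS — after: cnt=6, r=5 — ok
T3 LOAD — after: cnt=6, r=6 — load
T3 CAS — after: cnt=7, r=6 — ok
T2 LOAD — after: cnt=7, r=7 — load
T2 CAS — after: cnt=8, r=7 — ok
T1 CAS — after: cnt=8, r=3 — retry
T3 LOAD — after: cnt=8, r=8 — load
T3 CAS — after: cnt=9, r=8 — ok

A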